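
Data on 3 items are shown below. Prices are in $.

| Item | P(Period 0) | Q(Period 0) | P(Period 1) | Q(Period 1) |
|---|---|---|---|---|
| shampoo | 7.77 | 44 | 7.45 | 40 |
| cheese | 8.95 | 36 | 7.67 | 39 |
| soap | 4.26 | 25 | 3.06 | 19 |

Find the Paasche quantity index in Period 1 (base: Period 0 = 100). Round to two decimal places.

Paasche quantity index uses current-period prices as weights.
ΣP(Period 1)·Q(Period 1) = 7.45×40 + 7.67×39 + 3.06×19 = 298 + 299.13 + 58.14 = 655.27
ΣP(Period 1)·Q(Period 0) = 7.45×44 + 7.67×36 + 3.06×25 = 327.8 + 276.12 + 76.5 = 680.42
Index = 655.27 / 680.42 × 100 = 96.3038

96.30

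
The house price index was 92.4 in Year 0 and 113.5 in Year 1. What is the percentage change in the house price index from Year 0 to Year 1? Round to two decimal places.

22.84%

Change = (113.5 − 92.4) / 92.4 × 100
       = 21.1 / 92.4 × 100 = 22.8355%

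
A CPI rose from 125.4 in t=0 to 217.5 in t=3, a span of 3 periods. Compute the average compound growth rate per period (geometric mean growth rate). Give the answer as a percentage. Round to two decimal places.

20.15%

Growth factor = (217.5/125.4)^(1/3) = (1.734450)^(1/3) = 1.201491
Growth rate = 1.201491 − 1 = 0.201491 = 20.1491%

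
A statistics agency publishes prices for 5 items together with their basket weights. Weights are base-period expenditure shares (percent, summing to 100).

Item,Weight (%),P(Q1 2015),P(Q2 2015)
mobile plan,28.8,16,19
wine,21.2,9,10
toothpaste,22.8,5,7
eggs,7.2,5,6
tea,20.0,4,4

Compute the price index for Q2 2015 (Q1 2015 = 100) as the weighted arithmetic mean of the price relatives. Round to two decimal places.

mobile plan: 28.8 × (19/16) = 28.8 × 1.187500 = 34.2000
wine: 21.2 × (10/9) = 21.2 × 1.111111 = 23.5556
toothpaste: 22.8 × (7/5) = 22.8 × 1.400000 = 31.9200
eggs: 7.2 × (6/5) = 7.2 × 1.200000 = 8.6400
tea: 20.0 × (4/4) = 20.0 × 1.000000 = 20.0000
Index = Σ wᵢ·(p₁ᵢ/p₀ᵢ) = 34.2000 + 23.5556 + 31.9200 + 8.6400 + 20.0000 = 118.3156

118.32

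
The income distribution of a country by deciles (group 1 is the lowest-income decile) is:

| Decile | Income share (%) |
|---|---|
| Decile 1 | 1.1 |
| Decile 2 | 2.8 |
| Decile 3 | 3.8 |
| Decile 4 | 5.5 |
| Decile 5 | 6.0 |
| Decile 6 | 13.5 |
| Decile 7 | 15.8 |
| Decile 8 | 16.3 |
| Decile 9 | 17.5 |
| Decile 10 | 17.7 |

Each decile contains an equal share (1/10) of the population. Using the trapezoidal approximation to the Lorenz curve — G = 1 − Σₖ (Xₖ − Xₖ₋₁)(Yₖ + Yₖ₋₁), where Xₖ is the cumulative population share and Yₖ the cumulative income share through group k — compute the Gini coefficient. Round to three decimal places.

0.353

Cumulative income shares Yₖ: 0.0110, 0.0390, 0.0770, 0.1320, 0.1920, 0.3270, 0.4850, 0.6480, 0.8230, 1.0000
Σ (Xₖ−Xₖ₋₁)(Yₖ+Yₖ₋₁) = (1/10)(0.0110+0.0000) + (1/10)(0.0390+0.0110) + (1/10)(0.0770+0.0390) + (1/10)(0.1320+0.0770) + (1/10)(0.1920+0.1320) + (1/10)(0.3270+0.1920) + (1/10)(0.4850+0.3270) + (1/10)(0.6480+0.4850) + (1/10)(0.8230+0.6480) + (1/10)(1.0000+0.8230)
  = 0.0011 + 0.0050 + 0.0116 + 0.0209 + 0.0324 + 0.0519 + 0.0812 + 0.1133 + 0.1471 + 0.1823 = 0.6468
G = 1 − 0.6468 = 0.3532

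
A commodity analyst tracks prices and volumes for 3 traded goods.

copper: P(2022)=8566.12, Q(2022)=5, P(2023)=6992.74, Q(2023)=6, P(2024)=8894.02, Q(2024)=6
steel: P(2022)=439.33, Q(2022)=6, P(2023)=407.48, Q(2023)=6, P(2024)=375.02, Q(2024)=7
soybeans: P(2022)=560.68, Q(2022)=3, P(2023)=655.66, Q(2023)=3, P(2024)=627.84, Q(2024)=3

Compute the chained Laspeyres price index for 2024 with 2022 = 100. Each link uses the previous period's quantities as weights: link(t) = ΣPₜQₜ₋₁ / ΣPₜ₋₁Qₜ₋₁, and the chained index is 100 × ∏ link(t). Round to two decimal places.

Link 2022→2023:
ΣP(2023)Q(2022) = 6992.74×5 + 407.48×6 + 655.66×3 = 34963.7 + 2444.88 + 1966.98 = 39375.56
ΣP(2022)Q(2022) = 8566.12×5 + 439.33×6 + 560.68×3 = 42830.6 + 2635.98 + 1682.04 = 47148.62
link = 39375.56/47148.62 = 0.835137
Link 2023→2024:
ΣP(2024)Q(2023) = 8894.02×6 + 375.02×6 + 627.84×3 = 53364.12 + 2250.12 + 1883.52 = 57497.76
ΣP(2023)Q(2023) = 6992.74×6 + 407.48×6 + 655.66×3 = 41956.44 + 2444.88 + 1966.98 = 46368.3
link = 57497.76/46368.3 = 1.240023
Chained index = 100 × 0.835137 × 1.240023 = 103.5589

103.56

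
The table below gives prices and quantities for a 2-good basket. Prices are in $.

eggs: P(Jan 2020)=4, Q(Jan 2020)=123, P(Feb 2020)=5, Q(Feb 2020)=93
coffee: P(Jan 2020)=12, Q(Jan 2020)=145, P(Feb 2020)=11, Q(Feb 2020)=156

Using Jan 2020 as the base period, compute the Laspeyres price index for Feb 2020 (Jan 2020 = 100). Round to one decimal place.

Laspeyres price index uses base-period quantities as weights.
ΣP(Feb 2020)·Q(Jan 2020) = 5×123 + 11×145 = 615 + 1595 = 2210
ΣP(Jan 2020)·Q(Jan 2020) = 4×123 + 12×145 = 492 + 1740 = 2232
Index = 2210 / 2232 × 100 = 99.0143

99.0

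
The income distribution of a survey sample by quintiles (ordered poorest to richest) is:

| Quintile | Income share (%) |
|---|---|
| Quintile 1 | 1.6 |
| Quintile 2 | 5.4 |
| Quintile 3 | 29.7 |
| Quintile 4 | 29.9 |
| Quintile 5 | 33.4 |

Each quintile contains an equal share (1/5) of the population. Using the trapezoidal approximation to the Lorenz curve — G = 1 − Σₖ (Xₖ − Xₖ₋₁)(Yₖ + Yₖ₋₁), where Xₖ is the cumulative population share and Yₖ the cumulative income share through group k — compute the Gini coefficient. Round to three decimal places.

Cumulative income shares Yₖ: 0.0160, 0.0700, 0.3670, 0.6660, 1.0000
Σ (Xₖ−Xₖ₋₁)(Yₖ+Yₖ₋₁) = (1/5)(0.0160+0.0000) + (1/5)(0.0700+0.0160) + (1/5)(0.3670+0.0700) + (1/5)(0.6660+0.3670) + (1/5)(1.0000+0.6660)
  = 0.0032 + 0.0172 + 0.0874 + 0.2066 + 0.3332 = 0.6476
G = 1 − 0.6476 = 0.3524

0.352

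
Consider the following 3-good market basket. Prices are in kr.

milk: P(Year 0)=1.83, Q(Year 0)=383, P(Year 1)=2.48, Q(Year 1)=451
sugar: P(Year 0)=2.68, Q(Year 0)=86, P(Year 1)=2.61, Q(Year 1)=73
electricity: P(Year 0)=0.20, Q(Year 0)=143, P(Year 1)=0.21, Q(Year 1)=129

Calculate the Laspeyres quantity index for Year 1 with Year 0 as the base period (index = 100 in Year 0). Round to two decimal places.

109.04

Laspeyres quantity index uses base-period prices as weights.
ΣP(Year 0)·Q(Year 1) = 1.83×451 + 2.68×73 + 0.20×129 = 825.33 + 195.64 + 25.8 = 1046.77
ΣP(Year 0)·Q(Year 0) = 1.83×383 + 2.68×86 + 0.20×143 = 700.89 + 230.48 + 28.6 = 959.97
Index = 1046.77 / 959.97 × 100 = 109.0419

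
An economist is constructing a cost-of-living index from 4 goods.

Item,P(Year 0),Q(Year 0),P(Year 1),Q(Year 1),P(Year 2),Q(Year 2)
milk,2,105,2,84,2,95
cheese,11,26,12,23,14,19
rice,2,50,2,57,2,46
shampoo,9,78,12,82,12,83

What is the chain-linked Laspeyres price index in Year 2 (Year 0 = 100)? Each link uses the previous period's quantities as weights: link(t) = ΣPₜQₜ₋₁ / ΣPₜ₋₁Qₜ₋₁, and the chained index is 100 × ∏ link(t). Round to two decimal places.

123.61

Link Year 0→Year 1:
ΣP(Year 1)Q(Year 0) = 2×105 + 12×26 + 2×50 + 12×78 = 210 + 312 + 100 + 936 = 1558
ΣP(Year 0)Q(Year 0) = 2×105 + 11×26 + 2×50 + 9×78 = 210 + 286 + 100 + 702 = 1298
link = 1558/1298 = 1.200308
Link Year 1→Year 2:
ΣP(Year 2)Q(Year 1) = 2×84 + 14×23 + 2×57 + 12×82 = 168 + 322 + 114 + 984 = 1588
ΣP(Year 1)Q(Year 1) = 2×84 + 12×23 + 2×57 + 12×82 = 168 + 276 + 114 + 984 = 1542
link = 1588/1542 = 1.029831
Chained index = 100 × 1.200308 × 1.029831 = 123.6115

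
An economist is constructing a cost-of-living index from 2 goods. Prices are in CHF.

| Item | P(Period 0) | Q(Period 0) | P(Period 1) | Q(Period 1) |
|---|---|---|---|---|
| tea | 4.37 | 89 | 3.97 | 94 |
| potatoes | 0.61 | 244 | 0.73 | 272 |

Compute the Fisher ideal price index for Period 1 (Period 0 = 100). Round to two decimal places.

Laspeyres component (base-period weights):
ΣP(Period 1)Q(Period 0) = 3.97×89 + 0.73×244 = 353.33 + 178.12 = 531.45
ΣP(Period 0)Q(Period 0) = 4.37×89 + 0.61×244 = 388.93 + 148.84 = 537.77
L = 531.45 / 537.77 × 100 = 98.8248
Paasche component (current-period weights):
ΣP(Period 1)Q(Period 1) = 3.97×94 + 0.73×272 = 373.18 + 198.56 = 571.74
ΣP(Period 0)Q(Period 1) = 4.37×94 + 0.61×272 = 410.78 + 165.92 = 576.7
P = 571.74 / 576.7 × 100 = 99.1399
Fisher = √(L × P) = √(98.8248 × 99.1399) = 98.9822

98.98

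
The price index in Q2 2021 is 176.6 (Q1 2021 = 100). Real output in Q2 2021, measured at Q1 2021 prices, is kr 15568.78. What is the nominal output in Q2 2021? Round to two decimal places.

27494.47

Nominal = Real × (Index/100) = 15568.78 × (176.6/100)
        = 15568.78 × 1.766 = 27494.4655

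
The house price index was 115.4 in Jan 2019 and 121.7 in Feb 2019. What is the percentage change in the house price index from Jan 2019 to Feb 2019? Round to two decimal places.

5.46%

Change = (121.7 − 115.4) / 115.4 × 100
       = 6.3 / 115.4 × 100 = 5.4593%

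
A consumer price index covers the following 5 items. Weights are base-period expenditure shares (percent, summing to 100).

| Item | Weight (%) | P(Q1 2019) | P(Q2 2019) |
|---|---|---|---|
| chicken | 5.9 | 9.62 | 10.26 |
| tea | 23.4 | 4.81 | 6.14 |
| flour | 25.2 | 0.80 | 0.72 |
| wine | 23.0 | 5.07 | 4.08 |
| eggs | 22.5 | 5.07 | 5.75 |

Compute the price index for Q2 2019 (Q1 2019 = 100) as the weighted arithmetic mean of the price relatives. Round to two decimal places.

chicken: 5.9 × (10.26/9.62) = 5.9 × 1.066528 = 6.2925
tea: 23.4 × (6.14/4.81) = 23.4 × 1.276507 = 29.8703
flour: 25.2 × (0.72/0.80) = 25.2 × 0.900000 = 22.6800
wine: 23.0 × (4.08/5.07) = 23.0 × 0.804734 = 18.5089
eggs: 22.5 × (5.75/5.07) = 22.5 × 1.134122 = 25.5178
Index = Σ wᵢ·(p₁ᵢ/p₀ᵢ) = 6.2925 + 29.8703 + 22.6800 + 18.5089 + 25.5178 = 102.8694

102.87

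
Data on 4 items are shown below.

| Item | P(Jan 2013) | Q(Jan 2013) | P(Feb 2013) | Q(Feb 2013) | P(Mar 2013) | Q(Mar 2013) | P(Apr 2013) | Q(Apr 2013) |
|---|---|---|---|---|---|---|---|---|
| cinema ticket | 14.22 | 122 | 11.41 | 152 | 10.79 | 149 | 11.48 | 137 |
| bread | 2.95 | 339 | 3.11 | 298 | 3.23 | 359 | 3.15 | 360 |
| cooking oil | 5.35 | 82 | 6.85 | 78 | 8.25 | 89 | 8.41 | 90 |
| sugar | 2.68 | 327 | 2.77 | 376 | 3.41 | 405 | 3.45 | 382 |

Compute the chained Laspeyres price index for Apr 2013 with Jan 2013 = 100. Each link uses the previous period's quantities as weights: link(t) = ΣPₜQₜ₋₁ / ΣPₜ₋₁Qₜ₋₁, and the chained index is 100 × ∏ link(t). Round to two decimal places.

105.49

Link Jan 2013→Feb 2013:
ΣP(Feb 2013)Q(Jan 2013) = 11.41×122 + 3.11×339 + 6.85×82 + 2.77×327 = 1392.02 + 1054.29 + 561.7 + 905.79 = 3913.8
ΣP(Jan 2013)Q(Jan 2013) = 14.22×122 + 2.95×339 + 5.35×82 + 2.68×327 = 1734.84 + 1000.05 + 438.7 + 876.36 = 4049.95
link = 3913.8/4049.95 = 0.966382
Link Feb 2013→Mar 2013:
ΣP(Mar 2013)Q(Feb 2013) = 10.79×152 + 3.23×298 + 8.25×78 + 3.41×376 = 1640.08 + 962.54 + 643.5 + 1282.16 = 4528.28
ΣP(Feb 2013)Q(Feb 2013) = 11.41×152 + 3.11×298 + 6.85×78 + 2.77×376 = 1734.32 + 926.78 + 534.3 + 1041.52 = 4236.92
link = 4528.28/4236.92 = 1.068767
Link Mar 2013→Apr 2013:
ΣP(Apr 2013)Q(Mar 2013) = 11.48×149 + 3.15×359 + 8.41×89 + 3.45×405 = 1710.52 + 1130.85 + 748.49 + 1397.25 = 4987.11
ΣP(Mar 2013)Q(Mar 2013) = 10.79×149 + 3.23×359 + 8.25×89 + 3.41×405 = 1607.71 + 1159.57 + 734.25 + 1381.05 = 4882.58
link = 4987.11/4882.58 = 1.021409
Chained index = 100 × 0.966382 × 1.068767 × 1.021409 = 105.4949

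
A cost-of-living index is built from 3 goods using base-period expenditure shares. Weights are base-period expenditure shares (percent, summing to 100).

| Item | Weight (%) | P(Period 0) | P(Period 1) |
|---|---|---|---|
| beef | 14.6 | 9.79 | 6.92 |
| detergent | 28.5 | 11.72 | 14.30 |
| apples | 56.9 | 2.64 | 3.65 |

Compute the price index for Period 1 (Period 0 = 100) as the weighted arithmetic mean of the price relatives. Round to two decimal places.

123.76

beef: 14.6 × (6.92/9.79) = 14.6 × 0.706844 = 10.3199
detergent: 28.5 × (14.30/11.72) = 28.5 × 1.220137 = 34.7739
apples: 56.9 × (3.65/2.64) = 56.9 × 1.382576 = 78.6686
Index = Σ wᵢ·(p₁ᵢ/p₀ᵢ) = 10.3199 + 34.7739 + 78.6686 = 123.7624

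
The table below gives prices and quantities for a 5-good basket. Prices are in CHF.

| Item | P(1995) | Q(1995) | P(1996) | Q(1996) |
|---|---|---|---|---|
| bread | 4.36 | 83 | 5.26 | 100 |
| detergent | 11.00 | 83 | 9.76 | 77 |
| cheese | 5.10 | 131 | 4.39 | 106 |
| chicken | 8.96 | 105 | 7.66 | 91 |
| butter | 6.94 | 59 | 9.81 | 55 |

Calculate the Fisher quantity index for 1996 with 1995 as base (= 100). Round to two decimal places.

92.34

Laspeyres component (base-period weights):
ΣP(1995)Q(1996) = 4.36×100 + 11.00×77 + 5.10×106 + 8.96×91 + 6.94×55 = 436 + 847 + 540.6 + 815.36 + 381.7 = 3020.66
ΣP(1995)Q(1995) = 4.36×83 + 11.00×83 + 5.10×131 + 8.96×105 + 6.94×59 = 361.88 + 913 + 668.1 + 940.8 + 409.46 = 3293.24
L = 3020.66 / 3293.24 × 100 = 91.7230
Paasche component (current-period weights):
ΣP(1996)Q(1996) = 5.26×100 + 9.76×77 + 4.39×106 + 7.66×91 + 9.81×55 = 526 + 751.52 + 465.34 + 697.06 + 539.55 = 2979.47
ΣP(1996)Q(1995) = 5.26×83 + 9.76×83 + 4.39×131 + 7.66×105 + 9.81×59 = 436.58 + 810.08 + 575.09 + 804.3 + 578.79 = 3204.84
P = 2979.47 / 3204.84 × 100 = 92.9678
Fisher = √(L × P) = √(91.7230 × 92.9678) = 92.3433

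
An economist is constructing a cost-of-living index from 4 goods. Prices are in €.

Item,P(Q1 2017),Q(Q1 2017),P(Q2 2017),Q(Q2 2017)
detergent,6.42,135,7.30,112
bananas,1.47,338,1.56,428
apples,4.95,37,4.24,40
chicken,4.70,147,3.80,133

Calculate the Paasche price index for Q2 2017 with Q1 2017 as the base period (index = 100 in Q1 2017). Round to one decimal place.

99.5

Paasche price index uses current-period quantities as weights.
ΣP(Q2 2017)·Q(Q2 2017) = 7.30×112 + 1.56×428 + 4.24×40 + 3.80×133 = 817.6 + 667.68 + 169.6 + 505.4 = 2160.28
ΣP(Q1 2017)·Q(Q2 2017) = 6.42×112 + 1.47×428 + 4.95×40 + 4.70×133 = 719.04 + 629.16 + 198 + 625.1 = 2171.3
Index = 2160.28 / 2171.3 × 100 = 99.4925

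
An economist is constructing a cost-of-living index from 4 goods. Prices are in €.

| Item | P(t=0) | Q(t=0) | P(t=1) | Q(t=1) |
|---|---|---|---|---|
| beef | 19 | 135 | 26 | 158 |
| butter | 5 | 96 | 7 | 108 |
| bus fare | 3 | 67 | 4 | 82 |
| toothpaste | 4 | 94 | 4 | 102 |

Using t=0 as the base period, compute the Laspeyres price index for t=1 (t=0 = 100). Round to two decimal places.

Laspeyres price index uses base-period quantities as weights.
ΣP(t=1)·Q(t=0) = 26×135 + 7×96 + 4×67 + 4×94 = 3510 + 672 + 268 + 376 = 4826
ΣP(t=0)·Q(t=0) = 19×135 + 5×96 + 3×67 + 4×94 = 2565 + 480 + 201 + 376 = 3622
Index = 4826 / 3622 × 100 = 133.2413

133.24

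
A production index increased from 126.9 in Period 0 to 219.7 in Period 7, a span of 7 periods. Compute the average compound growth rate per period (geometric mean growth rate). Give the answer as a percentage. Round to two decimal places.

Growth factor = (219.7/126.9)^(1/7) = (1.731284)^(1/7) = 1.081565
Growth rate = 1.081565 − 1 = 0.081565 = 8.1565%

8.16%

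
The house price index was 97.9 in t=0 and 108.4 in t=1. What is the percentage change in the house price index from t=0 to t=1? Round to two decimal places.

Change = (108.4 − 97.9) / 97.9 × 100
       = 10.5 / 97.9 × 100 = 10.7252%

10.73%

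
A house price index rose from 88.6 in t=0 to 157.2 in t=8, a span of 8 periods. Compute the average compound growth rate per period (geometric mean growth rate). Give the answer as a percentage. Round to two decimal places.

Growth factor = (157.2/88.6)^(1/8) = (1.774266)^(1/8) = 1.074304
Growth rate = 1.074304 − 1 = 0.074304 = 7.4304%

7.43%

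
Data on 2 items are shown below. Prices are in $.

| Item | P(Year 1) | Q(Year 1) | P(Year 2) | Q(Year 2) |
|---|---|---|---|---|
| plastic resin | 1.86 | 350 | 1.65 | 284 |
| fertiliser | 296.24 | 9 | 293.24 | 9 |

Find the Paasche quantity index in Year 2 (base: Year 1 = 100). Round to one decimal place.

96.6

Paasche quantity index uses current-period prices as weights.
ΣP(Year 2)·Q(Year 2) = 1.65×284 + 293.24×9 = 468.6 + 2639.16 = 3107.76
ΣP(Year 2)·Q(Year 1) = 1.65×350 + 293.24×9 = 577.5 + 2639.16 = 3216.66
Index = 3107.76 / 3216.66 × 100 = 96.6145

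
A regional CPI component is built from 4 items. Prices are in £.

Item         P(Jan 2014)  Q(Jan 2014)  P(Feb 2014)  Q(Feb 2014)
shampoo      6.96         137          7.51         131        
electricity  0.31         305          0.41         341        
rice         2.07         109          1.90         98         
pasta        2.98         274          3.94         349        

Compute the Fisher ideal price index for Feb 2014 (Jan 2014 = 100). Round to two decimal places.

117.77

Laspeyres component (base-period weights):
ΣP(Feb 2014)Q(Jan 2014) = 7.51×137 + 0.41×305 + 1.90×109 + 3.94×274 = 1028.87 + 125.05 + 207.1 + 1079.56 = 2440.58
ΣP(Jan 2014)Q(Jan 2014) = 6.96×137 + 0.31×305 + 2.07×109 + 2.98×274 = 953.52 + 94.55 + 225.63 + 816.52 = 2090.22
L = 2440.58 / 2090.22 × 100 = 116.7619
Paasche component (current-period weights):
ΣP(Feb 2014)Q(Feb 2014) = 7.51×131 + 0.41×341 + 1.90×98 + 3.94×349 = 983.81 + 139.81 + 186.2 + 1375.06 = 2684.88
ΣP(Jan 2014)Q(Feb 2014) = 6.96×131 + 0.31×341 + 2.07×98 + 2.98×349 = 911.76 + 105.71 + 202.86 + 1040.02 = 2260.35
P = 2684.88 / 2260.35 × 100 = 118.7816
Fisher = √(L × P) = √(116.7619 × 118.7816) = 117.7674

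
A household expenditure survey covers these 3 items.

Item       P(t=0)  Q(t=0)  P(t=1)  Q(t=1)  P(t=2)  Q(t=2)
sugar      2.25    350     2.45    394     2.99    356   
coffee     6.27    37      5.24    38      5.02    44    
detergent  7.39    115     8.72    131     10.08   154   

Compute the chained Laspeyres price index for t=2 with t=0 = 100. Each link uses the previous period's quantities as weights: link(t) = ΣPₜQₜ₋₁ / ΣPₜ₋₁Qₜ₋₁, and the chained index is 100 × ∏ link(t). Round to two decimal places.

128.11

Link t=0→t=1:
ΣP(t=1)Q(t=0) = 2.45×350 + 5.24×37 + 8.72×115 = 857.5 + 193.88 + 1002.8 = 2054.18
ΣP(t=0)Q(t=0) = 2.25×350 + 6.27×37 + 7.39×115 = 787.5 + 231.99 + 849.85 = 1869.34
link = 2054.18/1869.34 = 1.098880
Link t=1→t=2:
ΣP(t=2)Q(t=1) = 2.99×394 + 5.02×38 + 10.08×131 = 1178.06 + 190.76 + 1320.48 = 2689.3
ΣP(t=1)Q(t=1) = 2.45×394 + 5.24×38 + 8.72×131 = 965.3 + 199.12 + 1142.32 = 2306.74
link = 2689.3/2306.74 = 1.165844
Chained index = 100 × 1.098880 × 1.165844 = 128.1123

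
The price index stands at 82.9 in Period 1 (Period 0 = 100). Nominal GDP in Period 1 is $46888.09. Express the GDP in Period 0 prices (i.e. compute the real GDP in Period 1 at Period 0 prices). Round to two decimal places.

56559.82

Real = Nominal ÷ (Index/100) = 46888.09 ÷ (82.9/100)
     = 46888.09 ÷ 0.829 = 56559.8191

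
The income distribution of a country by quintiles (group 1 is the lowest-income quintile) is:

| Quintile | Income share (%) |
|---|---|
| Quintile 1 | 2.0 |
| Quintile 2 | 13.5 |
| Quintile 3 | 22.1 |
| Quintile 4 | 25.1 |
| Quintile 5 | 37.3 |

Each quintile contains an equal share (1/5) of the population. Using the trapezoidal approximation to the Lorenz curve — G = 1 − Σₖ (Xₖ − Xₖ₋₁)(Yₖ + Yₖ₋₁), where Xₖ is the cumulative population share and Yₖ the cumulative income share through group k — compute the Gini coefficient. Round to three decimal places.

Cumulative income shares Yₖ: 0.0200, 0.1550, 0.3760, 0.6270, 1.0000
Σ (Xₖ−Xₖ₋₁)(Yₖ+Yₖ₋₁) = (1/5)(0.0200+0.0000) + (1/5)(0.1550+0.0200) + (1/5)(0.3760+0.1550) + (1/5)(0.6270+0.3760) + (1/5)(1.0000+0.6270)
  = 0.0040 + 0.0350 + 0.1062 + 0.2006 + 0.3254 = 0.6712
G = 1 − 0.6712 = 0.3288

0.329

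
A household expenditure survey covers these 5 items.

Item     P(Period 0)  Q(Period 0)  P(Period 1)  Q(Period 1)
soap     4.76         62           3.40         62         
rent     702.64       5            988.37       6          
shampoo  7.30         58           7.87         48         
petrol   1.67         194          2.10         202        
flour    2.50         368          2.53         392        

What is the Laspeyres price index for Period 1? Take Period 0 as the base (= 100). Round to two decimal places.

126.88

Laspeyres price index uses base-period quantities as weights.
ΣP(Period 1)·Q(Period 0) = 3.40×62 + 988.37×5 + 7.87×58 + 2.10×194 + 2.53×368 = 210.8 + 4941.85 + 456.46 + 407.4 + 931.04 = 6947.55
ΣP(Period 0)·Q(Period 0) = 4.76×62 + 702.64×5 + 7.30×58 + 1.67×194 + 2.50×368 = 295.12 + 3513.2 + 423.4 + 323.98 + 920 = 5475.7
Index = 6947.55 / 5475.7 × 100 = 126.8797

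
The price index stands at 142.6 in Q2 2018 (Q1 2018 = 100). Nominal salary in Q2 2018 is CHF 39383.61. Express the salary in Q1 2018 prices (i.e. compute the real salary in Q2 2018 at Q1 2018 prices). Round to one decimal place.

Real = Nominal ÷ (Index/100) = 39383.61 ÷ (142.6/100)
     = 39383.61 ÷ 1.426 = 27618.2398

27618.2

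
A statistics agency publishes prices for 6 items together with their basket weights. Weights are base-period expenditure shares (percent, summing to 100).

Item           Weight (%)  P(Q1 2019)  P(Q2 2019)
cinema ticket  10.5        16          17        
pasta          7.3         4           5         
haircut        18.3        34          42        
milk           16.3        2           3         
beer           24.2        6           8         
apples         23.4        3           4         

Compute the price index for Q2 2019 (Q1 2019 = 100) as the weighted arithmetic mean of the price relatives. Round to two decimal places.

130.80

cinema ticket: 10.5 × (17/16) = 10.5 × 1.062500 = 11.1562
pasta: 7.3 × (5/4) = 7.3 × 1.250000 = 9.1250
haircut: 18.3 × (42/34) = 18.3 × 1.235294 = 22.6059
milk: 16.3 × (3/2) = 16.3 × 1.500000 = 24.4500
beer: 24.2 × (8/6) = 24.2 × 1.333333 = 32.2667
apples: 23.4 × (4/3) = 23.4 × 1.333333 = 31.2000
Index = Σ wᵢ·(p₁ᵢ/p₀ᵢ) = 11.1562 + 9.1250 + 22.6059 + 24.4500 + 32.2667 + 31.2000 = 130.8038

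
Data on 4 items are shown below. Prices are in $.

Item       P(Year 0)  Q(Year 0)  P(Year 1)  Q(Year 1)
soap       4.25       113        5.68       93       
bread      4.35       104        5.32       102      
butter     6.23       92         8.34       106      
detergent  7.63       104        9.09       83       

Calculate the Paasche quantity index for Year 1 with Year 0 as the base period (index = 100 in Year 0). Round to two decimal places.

Paasche quantity index uses current-period prices as weights.
ΣP(Year 1)·Q(Year 1) = 5.68×93 + 5.32×102 + 8.34×106 + 9.09×83 = 528.24 + 542.64 + 884.04 + 754.47 = 2709.39
ΣP(Year 1)·Q(Year 0) = 5.68×113 + 5.32×104 + 8.34×92 + 9.09×104 = 641.84 + 553.28 + 767.28 + 945.36 = 2907.76
Index = 2709.39 / 2907.76 × 100 = 93.1779

93.18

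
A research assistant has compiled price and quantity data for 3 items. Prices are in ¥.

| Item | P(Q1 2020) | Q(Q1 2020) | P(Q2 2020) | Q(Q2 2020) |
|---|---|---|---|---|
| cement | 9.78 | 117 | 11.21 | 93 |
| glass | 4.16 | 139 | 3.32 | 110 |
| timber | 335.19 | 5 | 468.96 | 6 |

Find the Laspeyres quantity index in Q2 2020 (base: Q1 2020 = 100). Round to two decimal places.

Laspeyres quantity index uses base-period prices as weights.
ΣP(Q1 2020)·Q(Q2 2020) = 9.78×93 + 4.16×110 + 335.19×6 = 909.54 + 457.6 + 2011.14 = 3378.28
ΣP(Q1 2020)·Q(Q1 2020) = 9.78×117 + 4.16×139 + 335.19×5 = 1144.26 + 578.24 + 1675.95 = 3398.45
Index = 3378.28 / 3398.45 × 100 = 99.4065

99.41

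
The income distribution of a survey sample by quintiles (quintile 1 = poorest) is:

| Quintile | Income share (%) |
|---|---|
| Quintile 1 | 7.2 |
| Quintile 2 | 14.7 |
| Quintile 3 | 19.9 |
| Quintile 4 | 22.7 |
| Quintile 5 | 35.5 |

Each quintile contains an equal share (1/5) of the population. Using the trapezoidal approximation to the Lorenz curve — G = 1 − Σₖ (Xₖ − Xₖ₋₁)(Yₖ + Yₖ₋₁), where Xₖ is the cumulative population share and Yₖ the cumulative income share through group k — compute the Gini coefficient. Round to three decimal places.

0.258

Cumulative income shares Yₖ: 0.0720, 0.2190, 0.4180, 0.6450, 1.0000
Σ (Xₖ−Xₖ₋₁)(Yₖ+Yₖ₋₁) = (1/5)(0.0720+0.0000) + (1/5)(0.2190+0.0720) + (1/5)(0.4180+0.2190) + (1/5)(0.6450+0.4180) + (1/5)(1.0000+0.6450)
  = 0.0144 + 0.0582 + 0.1274 + 0.2126 + 0.3290 = 0.7416
G = 1 − 0.7416 = 0.2584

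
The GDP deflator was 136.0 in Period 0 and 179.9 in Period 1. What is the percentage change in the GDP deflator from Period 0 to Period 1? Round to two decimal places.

32.28%

Change = (179.9 − 136.0) / 136.0 × 100
       = 43.9 / 136.0 × 100 = 32.2794%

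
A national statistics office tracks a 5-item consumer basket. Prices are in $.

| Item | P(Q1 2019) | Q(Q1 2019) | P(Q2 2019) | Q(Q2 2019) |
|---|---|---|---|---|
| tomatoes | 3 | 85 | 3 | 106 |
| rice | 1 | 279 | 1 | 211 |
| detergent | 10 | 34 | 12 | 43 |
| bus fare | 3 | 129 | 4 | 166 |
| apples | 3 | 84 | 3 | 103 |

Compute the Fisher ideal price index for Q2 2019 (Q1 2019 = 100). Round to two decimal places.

Laspeyres component (base-period weights):
ΣP(Q2 2019)Q(Q1 2019) = 3×85 + 1×279 + 12×34 + 4×129 + 3×84 = 255 + 279 + 408 + 516 + 252 = 1710
ΣP(Q1 2019)Q(Q1 2019) = 3×85 + 1×279 + 10×34 + 3×129 + 3×84 = 255 + 279 + 340 + 387 + 252 = 1513
L = 1710 / 1513 × 100 = 113.0205
Paasche component (current-period weights):
ΣP(Q2 2019)Q(Q2 2019) = 3×106 + 1×211 + 12×43 + 4×166 + 3×103 = 318 + 211 + 516 + 664 + 309 = 2018
ΣP(Q1 2019)Q(Q2 2019) = 3×106 + 1×211 + 10×43 + 3×166 + 3×103 = 318 + 211 + 430 + 498 + 309 = 1766
P = 2018 / 1766 × 100 = 114.2695
Fisher = √(L × P) = √(113.0205 × 114.2695) = 113.6433

113.64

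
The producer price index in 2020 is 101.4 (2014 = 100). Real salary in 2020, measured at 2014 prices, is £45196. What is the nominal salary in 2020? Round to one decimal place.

45828.7

Nominal = Real × (Index/100) = 45196 × (101.4/100)
        = 45196 × 1.014 = 45828.7440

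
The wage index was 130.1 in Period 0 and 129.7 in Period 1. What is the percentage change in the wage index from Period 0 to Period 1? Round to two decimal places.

-0.31%

Change = (129.7 − 130.1) / 130.1 × 100
       = -0.4 / 130.1 × 100 = -0.3075%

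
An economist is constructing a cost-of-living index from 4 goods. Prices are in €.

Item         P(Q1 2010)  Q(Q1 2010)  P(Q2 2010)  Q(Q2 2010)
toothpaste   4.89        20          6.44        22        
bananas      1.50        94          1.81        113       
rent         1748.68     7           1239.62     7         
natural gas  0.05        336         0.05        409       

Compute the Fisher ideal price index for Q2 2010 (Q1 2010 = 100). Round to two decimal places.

Laspeyres component (base-period weights):
ΣP(Q2 2010)Q(Q1 2010) = 6.44×20 + 1.81×94 + 1239.62×7 + 0.05×336 = 128.8 + 170.14 + 8677.34 + 16.8 = 8993.08
ΣP(Q1 2010)Q(Q1 2010) = 4.89×20 + 1.50×94 + 1748.68×7 + 0.05×336 = 97.8 + 141 + 12240.76 + 16.8 = 12496.36
L = 8993.08 / 12496.36 × 100 = 71.9656
Paasche component (current-period weights):
ΣP(Q2 2010)Q(Q2 2010) = 6.44×22 + 1.81×113 + 1239.62×7 + 0.05×409 = 141.68 + 204.53 + 8677.34 + 20.45 = 9044
ΣP(Q1 2010)Q(Q2 2010) = 4.89×22 + 1.50×113 + 1748.68×7 + 0.05×409 = 107.58 + 169.5 + 12240.76 + 20.45 = 12538.29
P = 9044 / 12538.29 × 100 = 72.1310
Fisher = √(L × P) = √(71.9656 × 72.1310) = 72.0483

72.05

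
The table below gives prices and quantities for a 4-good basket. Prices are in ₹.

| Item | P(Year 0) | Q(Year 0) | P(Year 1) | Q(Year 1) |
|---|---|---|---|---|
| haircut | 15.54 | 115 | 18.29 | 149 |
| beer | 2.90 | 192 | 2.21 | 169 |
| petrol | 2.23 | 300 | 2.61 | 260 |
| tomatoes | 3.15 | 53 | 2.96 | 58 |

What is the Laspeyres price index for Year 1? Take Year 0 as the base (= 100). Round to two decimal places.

109.05

Laspeyres price index uses base-period quantities as weights.
ΣP(Year 1)·Q(Year 0) = 18.29×115 + 2.21×192 + 2.61×300 + 2.96×53 = 2103.35 + 424.32 + 783 + 156.88 = 3467.55
ΣP(Year 0)·Q(Year 0) = 15.54×115 + 2.90×192 + 2.23×300 + 3.15×53 = 1787.1 + 556.8 + 669 + 166.95 = 3179.85
Index = 3467.55 / 3179.85 × 100 = 109.0476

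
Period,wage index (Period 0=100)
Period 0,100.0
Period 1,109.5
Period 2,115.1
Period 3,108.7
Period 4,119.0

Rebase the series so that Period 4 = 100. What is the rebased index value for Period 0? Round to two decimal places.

84.03

Rebased(Period 0) = 100.0 / 119.0 × 100 = 84.0336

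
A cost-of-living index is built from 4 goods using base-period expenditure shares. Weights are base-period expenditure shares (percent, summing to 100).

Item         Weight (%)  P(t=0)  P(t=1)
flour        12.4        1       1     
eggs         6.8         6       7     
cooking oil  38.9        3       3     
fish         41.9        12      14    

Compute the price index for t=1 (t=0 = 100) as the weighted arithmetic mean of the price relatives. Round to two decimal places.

flour: 12.4 × (1/1) = 12.4 × 1.000000 = 12.4000
eggs: 6.8 × (7/6) = 6.8 × 1.166667 = 7.9333
cooking oil: 38.9 × (3/3) = 38.9 × 1.000000 = 38.9000
fish: 41.9 × (14/12) = 41.9 × 1.166667 = 48.8833
Index = Σ wᵢ·(p₁ᵢ/p₀ᵢ) = 12.4000 + 7.9333 + 38.9000 + 48.8833 = 108.1167

108.12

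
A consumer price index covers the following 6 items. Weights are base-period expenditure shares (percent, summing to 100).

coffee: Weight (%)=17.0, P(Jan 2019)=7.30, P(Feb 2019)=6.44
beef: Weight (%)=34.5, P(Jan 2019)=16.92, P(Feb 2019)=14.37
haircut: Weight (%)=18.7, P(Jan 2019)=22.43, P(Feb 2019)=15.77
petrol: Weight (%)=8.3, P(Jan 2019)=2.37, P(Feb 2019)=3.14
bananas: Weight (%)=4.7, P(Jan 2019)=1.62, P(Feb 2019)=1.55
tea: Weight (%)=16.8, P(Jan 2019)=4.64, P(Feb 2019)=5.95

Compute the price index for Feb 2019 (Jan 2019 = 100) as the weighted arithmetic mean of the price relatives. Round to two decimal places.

94.48

coffee: 17.0 × (6.44/7.30) = 17.0 × 0.882192 = 14.9973
beef: 34.5 × (14.37/16.92) = 34.5 × 0.849291 = 29.3005
haircut: 18.7 × (15.77/22.43) = 18.7 × 0.703076 = 13.1475
petrol: 8.3 × (3.14/2.37) = 8.3 × 1.324895 = 10.9966
bananas: 4.7 × (1.55/1.62) = 4.7 × 0.956790 = 4.4969
tea: 16.8 × (5.95/4.64) = 16.8 × 1.282328 = 21.5431
Index = Σ wᵢ·(p₁ᵢ/p₀ᵢ) = 14.9973 + 29.3005 + 13.1475 + 10.9966 + 4.4969 + 21.5431 = 94.4820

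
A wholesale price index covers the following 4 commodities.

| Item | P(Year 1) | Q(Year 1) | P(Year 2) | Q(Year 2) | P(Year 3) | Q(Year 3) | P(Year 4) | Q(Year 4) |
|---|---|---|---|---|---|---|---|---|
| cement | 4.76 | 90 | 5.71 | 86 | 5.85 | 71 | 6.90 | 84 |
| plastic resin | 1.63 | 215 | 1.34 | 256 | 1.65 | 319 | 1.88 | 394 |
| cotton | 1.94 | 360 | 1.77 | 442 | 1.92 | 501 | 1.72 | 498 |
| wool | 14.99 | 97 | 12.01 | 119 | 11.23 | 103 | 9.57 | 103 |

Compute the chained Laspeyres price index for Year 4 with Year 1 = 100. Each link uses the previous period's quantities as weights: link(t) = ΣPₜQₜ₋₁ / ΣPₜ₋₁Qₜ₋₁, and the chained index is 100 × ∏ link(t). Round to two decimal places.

Link Year 1→Year 2:
ΣP(Year 2)Q(Year 1) = 5.71×90 + 1.34×215 + 1.77×360 + 12.01×97 = 513.9 + 288.1 + 637.2 + 1164.97 = 2604.17
ΣP(Year 1)Q(Year 1) = 4.76×90 + 1.63×215 + 1.94×360 + 14.99×97 = 428.4 + 350.45 + 698.4 + 1454.03 = 2931.28
link = 2604.17/2931.28 = 0.888407
Link Year 2→Year 3:
ΣP(Year 3)Q(Year 2) = 5.85×86 + 1.65×256 + 1.92×442 + 11.23×119 = 503.1 + 422.4 + 848.64 + 1336.37 = 3110.51
ΣP(Year 2)Q(Year 2) = 5.71×86 + 1.34×256 + 1.77×442 + 12.01×119 = 491.06 + 343.04 + 782.34 + 1429.19 = 3045.63
link = 3110.51/3045.63 = 1.021303
Link Year 3→Year 4:
ΣP(Year 4)Q(Year 3) = 6.90×71 + 1.88×319 + 1.72×501 + 9.57×103 = 489.9 + 599.72 + 861.72 + 985.71 = 2937.05
ΣP(Year 3)Q(Year 3) = 5.85×71 + 1.65×319 + 1.92×501 + 11.23×103 = 415.35 + 526.35 + 961.92 + 1156.69 = 3060.31
link = 2937.05/3060.31 = 0.959723
Chained index = 100 × 0.888407 × 1.021303 × 0.959723 = 87.0788

87.08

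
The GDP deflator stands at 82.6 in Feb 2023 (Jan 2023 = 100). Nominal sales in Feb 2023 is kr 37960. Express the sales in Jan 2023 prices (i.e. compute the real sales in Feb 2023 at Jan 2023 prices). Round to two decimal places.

45956.42

Real = Nominal ÷ (Index/100) = 37960 ÷ (82.6/100)
     = 37960 ÷ 0.826 = 45956.4165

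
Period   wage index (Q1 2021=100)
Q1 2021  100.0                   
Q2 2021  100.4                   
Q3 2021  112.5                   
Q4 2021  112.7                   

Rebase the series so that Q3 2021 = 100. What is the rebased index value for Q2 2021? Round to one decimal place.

89.2

Rebased(Q2 2021) = 100.4 / 112.5 × 100 = 89.2444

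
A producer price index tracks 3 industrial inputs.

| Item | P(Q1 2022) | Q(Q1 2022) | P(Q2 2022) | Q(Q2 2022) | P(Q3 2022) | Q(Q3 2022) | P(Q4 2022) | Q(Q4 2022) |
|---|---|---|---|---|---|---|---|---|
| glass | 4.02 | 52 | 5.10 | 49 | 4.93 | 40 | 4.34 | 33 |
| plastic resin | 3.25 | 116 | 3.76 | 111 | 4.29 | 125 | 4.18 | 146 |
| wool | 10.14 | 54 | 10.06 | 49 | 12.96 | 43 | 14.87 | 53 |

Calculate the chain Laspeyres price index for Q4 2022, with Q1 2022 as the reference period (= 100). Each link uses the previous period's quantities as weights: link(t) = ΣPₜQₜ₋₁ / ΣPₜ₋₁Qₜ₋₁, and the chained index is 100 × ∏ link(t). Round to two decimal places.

132.46

Link Q1 2022→Q2 2022:
ΣP(Q2 2022)Q(Q1 2022) = 5.10×52 + 3.76×116 + 10.06×54 = 265.2 + 436.16 + 543.24 = 1244.6
ΣP(Q1 2022)Q(Q1 2022) = 4.02×52 + 3.25×116 + 10.14×54 = 209.04 + 377 + 547.56 = 1133.6
link = 1244.6/1133.6 = 1.097918
Link Q2 2022→Q3 2022:
ΣP(Q3 2022)Q(Q2 2022) = 4.93×49 + 4.29×111 + 12.96×49 = 241.57 + 476.19 + 635.04 = 1352.8
ΣP(Q2 2022)Q(Q2 2022) = 5.10×49 + 3.76×111 + 10.06×49 = 249.9 + 417.36 + 492.94 = 1160.2
link = 1352.8/1160.2 = 1.166006
Link Q3 2022→Q4 2022:
ΣP(Q4 2022)Q(Q3 2022) = 4.34×40 + 4.18×125 + 14.87×43 = 173.6 + 522.5 + 639.41 = 1335.51
ΣP(Q3 2022)Q(Q3 2022) = 4.93×40 + 4.29×125 + 12.96×43 = 197.2 + 536.25 + 557.28 = 1290.73
link = 1335.51/1290.73 = 1.034694
Chained index = 100 × 1.097918 × 1.166006 × 1.034694 = 132.4593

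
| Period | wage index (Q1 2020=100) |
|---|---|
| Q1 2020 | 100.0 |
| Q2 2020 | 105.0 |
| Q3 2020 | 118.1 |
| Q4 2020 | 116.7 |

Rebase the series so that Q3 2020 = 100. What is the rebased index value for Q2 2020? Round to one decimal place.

88.9

Rebased(Q2 2020) = 105.0 / 118.1 × 100 = 88.9077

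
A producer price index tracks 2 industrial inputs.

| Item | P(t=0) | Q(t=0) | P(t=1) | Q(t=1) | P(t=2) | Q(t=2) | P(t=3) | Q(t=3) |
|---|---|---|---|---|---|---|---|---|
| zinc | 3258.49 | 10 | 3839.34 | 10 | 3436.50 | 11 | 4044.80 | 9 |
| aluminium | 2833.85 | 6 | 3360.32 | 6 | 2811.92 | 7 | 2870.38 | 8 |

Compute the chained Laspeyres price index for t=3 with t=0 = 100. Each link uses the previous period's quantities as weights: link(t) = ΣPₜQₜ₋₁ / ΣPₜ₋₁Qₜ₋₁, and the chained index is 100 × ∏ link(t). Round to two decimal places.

Link t=0→t=1:
ΣP(t=1)Q(t=0) = 3839.34×10 + 3360.32×6 = 38393.4 + 20161.92 = 58555.32
ΣP(t=0)Q(t=0) = 3258.49×10 + 2833.85×6 = 32584.9 + 17003.1 = 49588
link = 58555.32/49588 = 1.180836
Link t=1→t=2:
ΣP(t=2)Q(t=1) = 3436.50×10 + 2811.92×6 = 34365 + 16871.52 = 51236.52
ΣP(t=1)Q(t=1) = 3839.34×10 + 3360.32×6 = 38393.4 + 20161.92 = 58555.32
link = 51236.52/58555.32 = 0.875011
Link t=2→t=3:
ΣP(t=3)Q(t=2) = 4044.80×11 + 2870.38×7 = 44492.8 + 20092.66 = 64585.46
ΣP(t=2)Q(t=2) = 3436.50×11 + 2811.92×7 = 37801.5 + 19683.44 = 57484.94
link = 64585.46/57484.94 = 1.123520
Chained index = 100 × 1.180836 × 0.875011 × 1.123520 = 116.0870

116.09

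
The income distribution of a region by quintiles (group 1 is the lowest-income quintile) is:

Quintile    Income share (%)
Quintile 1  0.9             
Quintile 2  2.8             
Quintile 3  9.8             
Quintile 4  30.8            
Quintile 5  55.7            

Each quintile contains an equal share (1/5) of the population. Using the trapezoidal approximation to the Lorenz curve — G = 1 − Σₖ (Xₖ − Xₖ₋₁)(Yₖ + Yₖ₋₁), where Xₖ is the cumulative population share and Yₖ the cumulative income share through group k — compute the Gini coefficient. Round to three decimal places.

Cumulative income shares Yₖ: 0.0090, 0.0370, 0.1350, 0.4430, 1.0000
Σ (Xₖ−Xₖ₋₁)(Yₖ+Yₖ₋₁) = (1/5)(0.0090+0.0000) + (1/5)(0.0370+0.0090) + (1/5)(0.1350+0.0370) + (1/5)(0.4430+0.1350) + (1/5)(1.0000+0.4430)
  = 0.0018 + 0.0092 + 0.0344 + 0.1156 + 0.2886 = 0.4496
G = 1 − 0.4496 = 0.5504

0.550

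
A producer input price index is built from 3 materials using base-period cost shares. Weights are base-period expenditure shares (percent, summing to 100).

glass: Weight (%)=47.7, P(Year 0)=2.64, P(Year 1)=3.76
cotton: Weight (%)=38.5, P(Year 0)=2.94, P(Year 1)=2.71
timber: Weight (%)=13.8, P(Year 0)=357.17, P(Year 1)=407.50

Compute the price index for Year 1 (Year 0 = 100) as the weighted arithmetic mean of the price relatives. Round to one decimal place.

glass: 47.7 × (3.76/2.64) = 47.7 × 1.424242 = 67.9364
cotton: 38.5 × (2.71/2.94) = 38.5 × 0.921769 = 35.4881
timber: 13.8 × (407.50/357.17) = 13.8 × 1.140913 = 15.7446
Index = Σ wᵢ·(p₁ᵢ/p₀ᵢ) = 67.9364 + 35.4881 + 15.7446 = 119.1691

119.2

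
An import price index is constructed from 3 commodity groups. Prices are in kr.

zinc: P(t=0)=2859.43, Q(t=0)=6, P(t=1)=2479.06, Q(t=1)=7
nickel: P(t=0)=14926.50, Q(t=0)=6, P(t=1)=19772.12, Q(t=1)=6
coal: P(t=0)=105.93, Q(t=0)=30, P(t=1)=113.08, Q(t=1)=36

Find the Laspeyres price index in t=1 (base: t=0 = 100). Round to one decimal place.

Laspeyres price index uses base-period quantities as weights.
ΣP(t=1)·Q(t=0) = 2479.06×6 + 19772.12×6 + 113.08×30 = 14874.36 + 118632.72 + 3392.4 = 136899.48
ΣP(t=0)·Q(t=0) = 2859.43×6 + 14926.50×6 + 105.93×30 = 17156.58 + 89559 + 3177.9 = 109893.48
Index = 136899.48 / 109893.48 × 100 = 124.5747

124.6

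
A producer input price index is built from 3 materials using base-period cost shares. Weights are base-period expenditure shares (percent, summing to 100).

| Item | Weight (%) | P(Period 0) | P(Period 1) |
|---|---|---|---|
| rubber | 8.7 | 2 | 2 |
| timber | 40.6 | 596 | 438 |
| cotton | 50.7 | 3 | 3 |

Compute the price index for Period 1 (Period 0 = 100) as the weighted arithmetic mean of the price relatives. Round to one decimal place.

89.2

rubber: 8.7 × (2/2) = 8.7 × 1.000000 = 8.7000
timber: 40.6 × (438/596) = 40.6 × 0.734899 = 29.8369
cotton: 50.7 × (3/3) = 50.7 × 1.000000 = 50.7000
Index = Σ wᵢ·(p₁ᵢ/p₀ᵢ) = 8.7000 + 29.8369 + 50.7000 = 89.2369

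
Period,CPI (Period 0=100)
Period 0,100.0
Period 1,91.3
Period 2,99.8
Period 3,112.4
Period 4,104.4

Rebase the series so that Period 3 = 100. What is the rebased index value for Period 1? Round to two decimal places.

81.23

Rebased(Period 1) = 91.3 / 112.4 × 100 = 81.2278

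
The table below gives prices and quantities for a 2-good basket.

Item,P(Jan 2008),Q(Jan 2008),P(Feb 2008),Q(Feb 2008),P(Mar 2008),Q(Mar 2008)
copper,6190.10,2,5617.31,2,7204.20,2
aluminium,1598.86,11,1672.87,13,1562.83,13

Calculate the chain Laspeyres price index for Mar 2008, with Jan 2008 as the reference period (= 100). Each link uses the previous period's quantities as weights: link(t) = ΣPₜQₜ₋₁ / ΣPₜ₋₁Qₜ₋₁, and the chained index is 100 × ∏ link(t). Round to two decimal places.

Link Jan 2008→Feb 2008:
ΣP(Feb 2008)Q(Jan 2008) = 5617.31×2 + 1672.87×11 = 11234.62 + 18401.57 = 29636.19
ΣP(Jan 2008)Q(Jan 2008) = 6190.10×2 + 1598.86×11 = 12380.2 + 17587.46 = 29967.66
link = 29636.19/29967.66 = 0.988939
Link Feb 2008→Mar 2008:
ΣP(Mar 2008)Q(Feb 2008) = 7204.20×2 + 1562.83×13 = 14408.4 + 20316.79 = 34725.19
ΣP(Feb 2008)Q(Feb 2008) = 5617.31×2 + 1672.87×13 = 11234.62 + 21747.31 = 32981.93
link = 34725.19/32981.93 = 1.052855
Chained index = 100 × 0.988939 × 1.052855 = 104.1209

104.12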